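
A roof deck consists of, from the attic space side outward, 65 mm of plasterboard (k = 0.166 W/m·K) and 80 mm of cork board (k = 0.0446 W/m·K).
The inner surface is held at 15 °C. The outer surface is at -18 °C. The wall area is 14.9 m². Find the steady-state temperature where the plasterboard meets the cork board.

Thermal resistances in series:
R_plasterboard = L/(kA) = 0.065/(0.166×14.9) = 0.02628 K/W
R_cork board = L/(kA) = 0.08/(0.0446×14.9) = 0.1204 K/W
R_total = 0.1467 K/W;  Q = ΔT/R_total = 33/0.1467 = 225 W
T_interface = T_inner − Q·ΣR(inner→interface) = 15 − 225×0.02628

T ≈ 9.09 °C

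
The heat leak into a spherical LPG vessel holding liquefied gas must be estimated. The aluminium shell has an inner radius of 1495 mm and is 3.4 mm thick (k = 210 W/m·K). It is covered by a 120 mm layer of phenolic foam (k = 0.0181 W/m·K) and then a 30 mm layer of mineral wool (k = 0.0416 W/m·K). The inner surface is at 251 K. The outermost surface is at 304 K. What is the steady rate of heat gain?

Q ≈ 222 W

Each spherical layer contributes R = (1/r_i − 1/r_o)/(4πk):
R_aluminium shell = (1/1.495 − 1/1.4984)/(4π×210) = 5.751×10^-7 K/W
R_phenolic foam = (1/1.4984 − 1/1.6184)/(4π×0.0181) = 0.2176 K/W
R_mineral wool = (1/1.6184 − 1/1.6484)/(4π×0.0416) = 0.02151 K/W
R_total = 0.2391 K/W
Q = ΔT/R_total = 53/0.2391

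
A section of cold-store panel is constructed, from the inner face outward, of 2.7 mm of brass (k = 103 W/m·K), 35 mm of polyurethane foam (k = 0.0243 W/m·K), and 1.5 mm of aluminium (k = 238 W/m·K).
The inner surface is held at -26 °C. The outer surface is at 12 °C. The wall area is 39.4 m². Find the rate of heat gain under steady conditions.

Q ≈ 1040 W

Treating each layer as a thermal resistance in series:
R_brass = L/(kA) = 0.0027/(103×39.4) = 6.653×10^-7 K/W
R_polyurethane foam = L/(kA) = 0.035/(0.0243×39.4) = 0.03656 K/W
R_aluminium = L/(kA) = 0.0015/(238×39.4) = 1.6×10^-7 K/W
R_total = 0.03656 K/W
Q = ΔT / R_total = 38 / 0.03656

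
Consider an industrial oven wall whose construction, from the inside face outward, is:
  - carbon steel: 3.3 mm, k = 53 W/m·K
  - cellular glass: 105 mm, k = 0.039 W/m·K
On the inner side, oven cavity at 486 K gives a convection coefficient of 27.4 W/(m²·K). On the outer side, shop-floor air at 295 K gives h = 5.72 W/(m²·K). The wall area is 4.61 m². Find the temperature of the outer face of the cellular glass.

Model the wall as resistances in series:
R_inner film = 1/(h_i·A) = 1/(27.4×4.61) = 0.007917 K/W
R_carbon steel = L/(kA) = 0.0033/(53×4.61) = 1.351×10^-5 K/W
R_cellular glass = L/(kA) = 0.105/(0.039×4.61) = 0.584 K/W
R_outer film = 1/(h_o·A) = 1/(5.72×4.61) = 0.03792 K/W
R_total = 0.6299 K/W;  Q = ΔT/R_total = 191/0.6299 = 303.2 W
T_interface = T_inner − Q·ΣR(inner→interface) = 486 − 303×0.5919

T ≈ 306 K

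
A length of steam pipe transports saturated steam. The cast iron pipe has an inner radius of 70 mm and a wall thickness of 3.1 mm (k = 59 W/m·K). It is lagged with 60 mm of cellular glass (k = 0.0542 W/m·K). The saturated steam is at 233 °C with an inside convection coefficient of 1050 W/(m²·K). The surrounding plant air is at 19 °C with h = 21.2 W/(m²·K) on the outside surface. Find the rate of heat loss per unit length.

Treating each annulus and film as a series resistance:
R_inner film = 1/(h_i·2πr₁L) = 1/(1050×2π×0.07×1) = 0.002165 K/W
R_cast iron pipe wall = ln(73.1/70)/(2π×59×1) = 1.169×10^-4 K/W
R_cellular glass = ln(133.1/73.1)/(2π×0.0542×1) = 1.76 K/W
R_outer film = 1/(h_o·2πr_oL) = 1/(21.2×2π×0.1331×1) = 0.0564 K/W
R_total = 1.818 K/W
Q = ΔT/R_total = 214/1.818

q′ ≈ 118 W/m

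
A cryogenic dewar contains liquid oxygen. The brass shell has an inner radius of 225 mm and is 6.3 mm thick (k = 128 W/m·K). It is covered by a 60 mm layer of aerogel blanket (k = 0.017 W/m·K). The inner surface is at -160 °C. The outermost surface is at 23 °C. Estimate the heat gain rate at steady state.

Q ≈ 43.9 W

Each spherical layer contributes R = (1/r_i − 1/r_o)/(4πk):
R_brass shell = (1/0.225 − 1/0.2313)/(4π×128) = 7.526×10^-5 K/W
R_aerogel blanket = (1/0.2313 − 1/0.2913)/(4π×0.017) = 4.168 K/W
R_total = 4.169 K/W
Q = ΔT/R_total = 183/4.169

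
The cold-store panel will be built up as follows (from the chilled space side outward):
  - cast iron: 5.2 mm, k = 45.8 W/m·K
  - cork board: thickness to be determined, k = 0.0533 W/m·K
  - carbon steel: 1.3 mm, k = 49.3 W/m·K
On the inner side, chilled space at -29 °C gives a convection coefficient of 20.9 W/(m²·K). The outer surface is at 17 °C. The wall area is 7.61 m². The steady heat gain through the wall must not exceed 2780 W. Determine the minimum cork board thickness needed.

L ≈ 4.15 mm

Thermal resistances in series:
R_inner film = 1/(h_i·A) = 1/(20.9×7.61) = 0.006287 K/W
R_cast iron = L/(kA) = 0.0052/(45.8×7.61) = 1.492×10^-5 K/W
R_carbon steel = L/(kA) = 0.0013/(49.3×7.61) = 3.465×10^-6 K/W
Sum of the known resistances R_other = 0.006306 K/W
Required total resistance R_tot = ΔT/Q_allow = 46/2780 = 0.01655 K/W
R_cork board = R_tot − R_other = 0.01024 K/W
L = R·k·A = 0.01024×0.0533×7.61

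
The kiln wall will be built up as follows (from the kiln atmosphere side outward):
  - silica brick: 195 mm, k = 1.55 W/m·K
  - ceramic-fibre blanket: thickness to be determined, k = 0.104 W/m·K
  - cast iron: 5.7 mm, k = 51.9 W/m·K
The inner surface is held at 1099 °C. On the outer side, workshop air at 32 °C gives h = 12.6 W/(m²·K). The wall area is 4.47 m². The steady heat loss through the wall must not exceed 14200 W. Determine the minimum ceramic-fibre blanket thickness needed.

L ≈ 13.6 mm

Model the wall as resistances in series:
R_silica brick = L/(kA) = 0.195/(1.55×4.47) = 0.02814 K/W
R_cast iron = L/(kA) = 0.0057/(51.9×4.47) = 2.457×10^-5 K/W
R_outer film = 1/(h_o·A) = 1/(12.6×4.47) = 0.01776 K/W
Sum of the known resistances R_other = 0.04592 K/W
Required total resistance R_tot = ΔT/Q_allow = 1067/14200 = 0.07514 K/W
R_ceramic-fibre blanket = R_tot − R_other = 0.02922 K/W
L = R·k·A = 0.02922×0.104×4.47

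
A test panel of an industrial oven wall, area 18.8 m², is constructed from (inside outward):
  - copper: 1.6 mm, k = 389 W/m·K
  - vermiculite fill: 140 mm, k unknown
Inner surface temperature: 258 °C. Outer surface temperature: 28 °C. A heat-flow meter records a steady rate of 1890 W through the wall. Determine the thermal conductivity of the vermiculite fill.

Treating each layer as a thermal resistance in series:
R_copper = L/(kA) = 0.0016/(389×18.8) = 2.188×10^-7 K/W
Sum of known resistances R_other = 2.188×10^-7 K/W
Total R = ΔT/Q = 230/1890 = 0.1217 K/W
R_vermiculite fill = R_total − R_other = 0.1217 K/W
k = L/(R·A) = 0.14/(0.1217×18.8)

k ≈ 0.0612 W/(m·K)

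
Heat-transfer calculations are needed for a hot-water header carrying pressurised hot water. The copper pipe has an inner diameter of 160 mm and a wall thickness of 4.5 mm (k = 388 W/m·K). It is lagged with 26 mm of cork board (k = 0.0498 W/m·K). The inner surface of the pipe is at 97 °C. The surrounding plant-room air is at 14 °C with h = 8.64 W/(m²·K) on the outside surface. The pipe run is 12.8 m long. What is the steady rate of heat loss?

Radial resistances (cylindrical: R_cond = ln(r_o/r_i)/(2πkL), R_conv = 1/(h·2πrL)):
R_copper pipe wall = ln(84.5/80)/(2π×388×12.8) = 1.754×10^-6 K/W
R_cork board = ln(110.5/84.5)/(2π×0.0498×12.8) = 0.06698 K/W
R_outer film = 1/(h_o·2πr_oL) = 1/(8.64×2π×0.1105×12.8) = 0.01302 K/W
R_total = 0.08001 K/W
Q = ΔT/R_total = 83/0.08001

Q ≈ 1040 W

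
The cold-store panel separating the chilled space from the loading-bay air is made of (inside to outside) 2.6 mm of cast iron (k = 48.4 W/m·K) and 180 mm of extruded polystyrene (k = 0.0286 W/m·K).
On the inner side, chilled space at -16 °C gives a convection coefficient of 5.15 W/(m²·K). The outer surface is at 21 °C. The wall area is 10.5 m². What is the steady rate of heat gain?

Using the resistance-network approach (series):
R_inner film = 1/(h_i·A) = 1/(5.15×10.5) = 0.01849 K/W
R_cast iron = L/(kA) = 0.0026/(48.4×10.5) = 5.116×10^-6 K/W
R_extruded polystyrene = L/(kA) = 0.18/(0.0286×10.5) = 0.5994 K/W
R_total = 0.6179 K/W
Q = ΔT / R_total = 37 / 0.6179

Q ≈ 59.9 W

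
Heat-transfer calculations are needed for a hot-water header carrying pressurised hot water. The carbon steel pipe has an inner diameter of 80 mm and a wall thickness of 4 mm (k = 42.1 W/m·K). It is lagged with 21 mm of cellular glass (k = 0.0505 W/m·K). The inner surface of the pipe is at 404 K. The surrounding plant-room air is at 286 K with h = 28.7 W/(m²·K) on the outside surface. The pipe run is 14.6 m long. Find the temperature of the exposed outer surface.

For a radial system each layer contributes R = ln(r_out/r_in)/(2πkL); films add R = 1/(hA).
R_carbon steel pipe wall = ln(44/40)/(2π×42.1×14.6) = 2.468×10^-5 K/W
R_cellular glass = ln(65/44)/(2π×0.0505×14.6) = 0.08423 K/W
R_outer film = 1/(h_o·2πr_oL) = 1/(28.7×2π×0.065×14.6) = 0.005843 K/W
R_total = 0.0901 K/W
Q = ΔT/R_total = 118/0.0901
Q = 1310 W
T_interface = T_inner − Q·ΣR(inner→interface) = 404 − 1310×0.08425

T ≈ 294 K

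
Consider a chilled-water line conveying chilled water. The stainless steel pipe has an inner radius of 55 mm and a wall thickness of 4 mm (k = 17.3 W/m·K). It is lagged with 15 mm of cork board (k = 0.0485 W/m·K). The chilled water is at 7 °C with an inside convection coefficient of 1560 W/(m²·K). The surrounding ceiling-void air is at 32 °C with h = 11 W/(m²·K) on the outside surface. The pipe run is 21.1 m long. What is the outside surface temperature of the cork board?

T ≈ 26.8 °C

Cylindrical conduction, so R = ln(r₂/r₁)/(2πkL) per layer, in series:
R_inner film = 1/(h_i·2πr₁L) = 1/(1560×2π×0.055×21.1) = 8.791×10^-5 K/W
R_stainless steel pipe wall = ln(59/55)/(2π×17.3×21.1) = 3.061×10^-5 K/W
R_cork board = ln(74/59)/(2π×0.0485×21.1) = 0.03523 K/W
R_outer film = 1/(h_o·2πr_oL) = 1/(11×2π×0.074×21.1) = 0.009266 K/W
R_total = 0.04462 K/W
Q = ΔT/R_total = 25/0.04462
Q = 560 W
T_interface = T_inner + Q·ΣR(inner→interface) = 7 + 560×0.03535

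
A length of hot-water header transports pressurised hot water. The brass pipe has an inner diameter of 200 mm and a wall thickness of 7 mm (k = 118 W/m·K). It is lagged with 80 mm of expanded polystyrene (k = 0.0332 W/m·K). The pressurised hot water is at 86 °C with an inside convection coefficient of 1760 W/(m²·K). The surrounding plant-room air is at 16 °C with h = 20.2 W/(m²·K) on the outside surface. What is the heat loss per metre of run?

q′ ≈ 25.7 W/m

Treating each annulus and film as a series resistance:
R_inner film = 1/(h_i·2πr₁L) = 1/(1760×2π×0.1×1) = 9.043×10^-4 K/W
R_brass pipe wall = ln(107/100)/(2π×118×1) = 9.126×10^-5 K/W
R_expanded polystyrene = ln(187/107)/(2π×0.0332×1) = 2.676 K/W
R_outer film = 1/(h_o·2πr_oL) = 1/(20.2×2π×0.187×1) = 0.04213 K/W
R_total = 2.719 K/W
Q = ΔT/R_total = 70/2.719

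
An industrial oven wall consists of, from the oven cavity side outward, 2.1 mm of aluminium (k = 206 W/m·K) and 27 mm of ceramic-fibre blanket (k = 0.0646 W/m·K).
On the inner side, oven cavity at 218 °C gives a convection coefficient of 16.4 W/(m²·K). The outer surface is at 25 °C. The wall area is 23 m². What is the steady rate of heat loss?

Series thermal resistances:
R_inner film = 1/(h_i·A) = 1/(16.4×23) = 0.002651 K/W
R_aluminium = L/(kA) = 0.0021/(206×23) = 4.432×10^-7 K/W
R_ceramic-fibre blanket = L/(kA) = 0.027/(0.0646×23) = 0.01817 K/W
R_total = 0.02082 K/W
Q = ΔT / R_total = 193 / 0.02082

Q ≈ 9270 W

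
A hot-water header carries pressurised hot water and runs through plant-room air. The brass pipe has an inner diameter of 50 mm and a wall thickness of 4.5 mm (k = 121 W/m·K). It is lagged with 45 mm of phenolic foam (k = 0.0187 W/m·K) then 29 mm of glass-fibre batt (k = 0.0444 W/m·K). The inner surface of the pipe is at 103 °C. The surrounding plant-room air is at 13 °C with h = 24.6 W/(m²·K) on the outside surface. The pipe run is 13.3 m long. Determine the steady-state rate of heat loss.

Radial resistances (cylindrical: R_cond = ln(r_o/r_i)/(2πkL), R_conv = 1/(h·2πrL)):
R_brass pipe wall = ln(29.5/25)/(2π×121×13.3) = 1.637×10^-5 K/W
R_phenolic foam = ln(74.5/29.5)/(2π×0.0187×13.3) = 0.5928 K/W
R_glass-fibre batt = ln(103.5/74.5)/(2π×0.0444×13.3) = 0.08861 K/W
R_outer film = 1/(h_o·2πr_oL) = 1/(24.6×2π×0.1035×13.3) = 0.0047 K/W
R_total = 0.6862 K/W
Q = ΔT/R_total = 90/0.6862

Q ≈ 131 W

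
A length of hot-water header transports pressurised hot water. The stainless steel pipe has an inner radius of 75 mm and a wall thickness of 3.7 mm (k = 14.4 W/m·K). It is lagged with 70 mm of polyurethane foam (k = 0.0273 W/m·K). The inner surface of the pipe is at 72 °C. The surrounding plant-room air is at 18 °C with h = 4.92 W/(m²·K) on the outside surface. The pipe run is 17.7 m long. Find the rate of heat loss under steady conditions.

Q ≈ 243 W

For a radial system each layer contributes R = ln(r_out/r_in)/(2πkL); films add R = 1/(hA).
R_stainless steel pipe wall = ln(78.7/75)/(2π×14.4×17.7) = 3.007×10^-5 K/W
R_polyurethane foam = ln(148.7/78.7)/(2π×0.0273×17.7) = 0.2096 K/W
R_outer film = 1/(h_o·2πr_oL) = 1/(4.92×2π×0.1487×17.7) = 0.01229 K/W
R_total = 0.2219 K/W
Q = ΔT/R_total = 54/0.2219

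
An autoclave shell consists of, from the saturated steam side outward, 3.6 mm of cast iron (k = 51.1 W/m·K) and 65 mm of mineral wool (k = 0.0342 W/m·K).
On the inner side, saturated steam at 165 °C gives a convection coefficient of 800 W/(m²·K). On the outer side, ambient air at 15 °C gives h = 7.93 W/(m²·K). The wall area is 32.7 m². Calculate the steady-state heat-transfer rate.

Q ≈ 2420 W

Treating each layer as a thermal resistance in series:
R_inner film = 1/(h_i·A) = 1/(800×32.7) = 3.823×10^-5 K/W
R_cast iron = L/(kA) = 0.0036/(51.1×32.7) = 2.154×10^-6 K/W
R_mineral wool = L/(kA) = 0.065/(0.0342×32.7) = 0.05812 K/W
R_outer film = 1/(h_o·A) = 1/(7.93×32.7) = 0.003856 K/W
R_total = 0.06202 K/W
Q = ΔT / R_total = 150 / 0.06202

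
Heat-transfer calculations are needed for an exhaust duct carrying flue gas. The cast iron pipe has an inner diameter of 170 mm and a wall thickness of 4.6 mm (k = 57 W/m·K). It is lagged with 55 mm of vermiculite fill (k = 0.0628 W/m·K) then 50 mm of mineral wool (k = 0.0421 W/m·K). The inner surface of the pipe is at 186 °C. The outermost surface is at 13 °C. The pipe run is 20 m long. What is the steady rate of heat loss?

Q ≈ 1480 W

For a radial system each layer contributes R = ln(r_out/r_in)/(2πkL); films add R = 1/(hA).
R_cast iron pipe wall = ln(89.6/85)/(2π×57×20) = 7.358×10^-6 K/W
R_vermiculite fill = ln(144.6/89.6)/(2π×0.0628×20) = 0.06065 K/W
R_mineral wool = ln(194.6/144.6)/(2π×0.0421×20) = 0.05613 K/W
R_total = 0.1168 K/W
Q = ΔT/R_total = 173/0.1168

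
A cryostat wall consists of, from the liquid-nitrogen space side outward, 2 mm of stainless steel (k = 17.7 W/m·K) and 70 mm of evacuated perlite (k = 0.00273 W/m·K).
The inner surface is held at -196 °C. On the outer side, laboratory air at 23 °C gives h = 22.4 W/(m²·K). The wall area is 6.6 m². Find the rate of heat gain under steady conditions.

Treating each layer as a thermal resistance in series:
R_stainless steel = L/(kA) = 0.002/(17.7×6.6) = 1.712×10^-5 K/W
R_evacuated perlite = L/(kA) = 0.07/(0.00273×6.6) = 3.885 K/W
R_outer film = 1/(h_o·A) = 1/(22.4×6.6) = 0.006764 K/W
R_total = 3.892 K/W
Q = ΔT / R_total = 219 / 3.892

Q ≈ 56.3 W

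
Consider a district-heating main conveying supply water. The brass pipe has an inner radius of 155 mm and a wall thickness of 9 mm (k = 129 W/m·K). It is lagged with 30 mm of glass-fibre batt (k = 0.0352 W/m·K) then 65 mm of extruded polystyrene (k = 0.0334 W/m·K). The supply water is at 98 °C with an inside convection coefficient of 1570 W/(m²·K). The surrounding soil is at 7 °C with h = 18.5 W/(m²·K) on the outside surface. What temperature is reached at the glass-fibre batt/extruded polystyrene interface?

T ≈ 66.1 °C

Radial resistances (cylindrical: R_cond = ln(r_o/r_i)/(2πkL), R_conv = 1/(h·2πrL)):
R_inner film = 1/(h_i·2πr₁L) = 1/(1570×2π×0.155×1) = 6.54×10^-4 K/W
R_brass pipe wall = ln(164/155)/(2π×129×1) = 6.963×10^-5 K/W
R_glass-fibre batt = ln(194/164)/(2π×0.0352×1) = 0.7596 K/W
R_extruded polystyrene = ln(259/194)/(2π×0.0334×1) = 1.377 K/W
R_outer film = 1/(h_o·2πr_oL) = 1/(18.5×2π×0.259×1) = 0.03322 K/W
R_total = 2.17 K/W
Q = ΔT/R_total = 91/2.17
Q = 41.9 W/m
T_interface = T_inner − Q·ΣR(inner→interface) = 98 − 41.9×0.7603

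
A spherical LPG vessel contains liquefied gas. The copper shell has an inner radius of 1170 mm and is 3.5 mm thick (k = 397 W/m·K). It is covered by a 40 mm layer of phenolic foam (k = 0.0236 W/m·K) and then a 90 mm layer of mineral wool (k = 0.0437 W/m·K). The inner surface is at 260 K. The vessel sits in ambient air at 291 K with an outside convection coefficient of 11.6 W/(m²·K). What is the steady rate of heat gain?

Each spherical layer contributes R = (1/r_i − 1/r_o)/(4πk):
R_copper shell = (1/1.17 − 1/1.1735)/(4π×397) = 5.11×10^-7 K/W
R_phenolic foam = (1/1.1735 − 1/1.2135)/(4π×0.0236) = 0.09471 K/W
R_mineral wool = (1/1.2135 − 1/1.3035)/(4π×0.0437) = 0.1036 K/W
R_outer film = 1/(h·4πr_o²) = 1/(11.6×4π×1.3035²) = 0.004037 K/W
R_total = 0.2024 K/W
Q = ΔT/R_total = 31/0.2024

Q ≈ 153 W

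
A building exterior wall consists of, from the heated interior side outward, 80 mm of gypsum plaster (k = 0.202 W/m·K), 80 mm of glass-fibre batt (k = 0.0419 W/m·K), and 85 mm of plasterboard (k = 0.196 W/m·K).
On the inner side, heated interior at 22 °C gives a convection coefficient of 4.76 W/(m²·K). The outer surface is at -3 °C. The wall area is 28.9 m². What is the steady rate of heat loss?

Using the resistance-network approach (series):
R_inner film = 1/(h_i·A) = 1/(4.76×28.9) = 0.007269 K/W
R_gypsum plaster = L/(kA) = 0.08/(0.202×28.9) = 0.0137 K/W
R_glass-fibre batt = L/(kA) = 0.08/(0.0419×28.9) = 0.06607 K/W
R_plasterboard = L/(kA) = 0.085/(0.196×28.9) = 0.01501 K/W
R_total = 0.102 K/W
Q = ΔT / R_total = 25 / 0.102

Q ≈ 245 W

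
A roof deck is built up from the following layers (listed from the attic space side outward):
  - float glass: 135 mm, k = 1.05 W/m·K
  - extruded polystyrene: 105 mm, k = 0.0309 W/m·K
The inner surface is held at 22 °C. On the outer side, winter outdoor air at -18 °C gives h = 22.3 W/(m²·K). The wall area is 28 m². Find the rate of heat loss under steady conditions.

Q ≈ 314 W

Using the resistance-network approach (series):
R_float glass = L/(kA) = 0.135/(1.05×28) = 0.004592 K/W
R_extruded polystyrene = L/(kA) = 0.105/(0.0309×28) = 0.1214 K/W
R_outer film = 1/(h_o·A) = 1/(22.3×28) = 0.001602 K/W
R_total = 0.1276 K/W
Q = ΔT / R_total = 40 / 0.1276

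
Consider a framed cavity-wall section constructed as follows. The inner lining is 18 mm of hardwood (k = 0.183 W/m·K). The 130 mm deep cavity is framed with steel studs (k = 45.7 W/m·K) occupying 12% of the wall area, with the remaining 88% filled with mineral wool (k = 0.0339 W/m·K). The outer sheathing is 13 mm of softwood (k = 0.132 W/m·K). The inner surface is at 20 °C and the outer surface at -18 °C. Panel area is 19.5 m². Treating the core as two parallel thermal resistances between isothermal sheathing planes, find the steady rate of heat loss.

Sheathing layers in series; stud and cavity paths in parallel between them.
R_inner = 0.018/(0.183×19.5) = 0.005044 K/W
R_stud  = 0.13/(45.7×0.12×19.5) = 0.001216 K/W
R_cav   = 0.13/(0.0339×0.88×19.5) = 0.2235 K/W
1/R_core = 1/R_stud + 1/R_cav → R_core = 0.001209 K/W
R_outer = 0.013/(0.132×19.5) = 0.005051 K/W
R_total = 0.0113 K/W
Q = ΔT/R_total = 38/0.0113

Q ≈ 3360 W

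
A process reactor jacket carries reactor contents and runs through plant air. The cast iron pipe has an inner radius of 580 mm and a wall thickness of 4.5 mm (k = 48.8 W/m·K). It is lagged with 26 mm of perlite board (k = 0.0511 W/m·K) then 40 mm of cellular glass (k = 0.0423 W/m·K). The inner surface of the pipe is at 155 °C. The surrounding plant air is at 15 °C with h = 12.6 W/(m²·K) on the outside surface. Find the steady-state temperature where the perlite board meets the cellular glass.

Per-layer cylindrical resistances, series-summed:
R_cast iron pipe wall = ln(584.5/580)/(2π×48.8×1) = 2.521×10^-5 K/W
R_perlite board = ln(610.5/584.5)/(2π×0.0511×1) = 0.1356 K/W
R_cellular glass = ln(650.5/610.5)/(2π×0.0423×1) = 0.2388 K/W
R_outer film = 1/(h_o·2πr_oL) = 1/(12.6×2π×0.6505×1) = 0.01942 K/W
R_total = 0.3938 K/W
Q = ΔT/R_total = 140/0.3938
Q = 356 W/m
T_interface = T_inner − Q·ΣR(inner→interface) = 155 − 356×0.1356

T ≈ 107 °C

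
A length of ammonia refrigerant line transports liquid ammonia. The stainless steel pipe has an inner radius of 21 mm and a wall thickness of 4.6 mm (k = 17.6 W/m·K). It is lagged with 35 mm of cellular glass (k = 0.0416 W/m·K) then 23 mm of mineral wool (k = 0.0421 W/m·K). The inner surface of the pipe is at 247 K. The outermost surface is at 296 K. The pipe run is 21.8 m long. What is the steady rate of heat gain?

Q ≈ 237 W

Radial resistances (cylindrical: R_cond = ln(r_o/r_i)/(2πkL), R_conv = 1/(h·2πrL)):
R_stainless steel pipe wall = ln(25.6/21)/(2π×17.6×21.8) = 8.216×10^-5 K/W
R_cellular glass = ln(60.6/25.6)/(2π×0.0416×21.8) = 0.1512 K/W
R_mineral wool = ln(83.6/60.6)/(2π×0.0421×21.8) = 0.0558 K/W
R_total = 0.2071 K/W
Q = ΔT/R_total = 49/0.2071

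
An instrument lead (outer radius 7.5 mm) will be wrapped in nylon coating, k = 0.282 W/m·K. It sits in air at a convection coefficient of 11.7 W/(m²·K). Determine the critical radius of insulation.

For a cylinder r_cr = k/h = 0.282/11.7
r_cr = 24.1 mm; since the bare radius (7.5 mm) is below r_cr, adding a thin layer of insulation will *increase* heat loss.

r_cr ≈ 24.1 mm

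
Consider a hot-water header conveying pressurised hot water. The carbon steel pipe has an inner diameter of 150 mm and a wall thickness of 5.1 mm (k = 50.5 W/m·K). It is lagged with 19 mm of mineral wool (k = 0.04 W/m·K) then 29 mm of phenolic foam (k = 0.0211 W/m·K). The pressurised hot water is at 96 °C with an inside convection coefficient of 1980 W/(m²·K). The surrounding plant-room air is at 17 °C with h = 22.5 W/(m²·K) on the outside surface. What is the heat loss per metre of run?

q′ ≈ 27.8 W/m

Cylindrical conduction, so R = ln(r₂/r₁)/(2πkL) per layer, in series:
R_inner film = 1/(h_i·2πr₁L) = 1/(1980×2π×0.075×1) = 0.001072 K/W
R_carbon steel pipe wall = ln(80.1/75)/(2π×50.5×1) = 2.073×10^-4 K/W
R_mineral wool = ln(99.1/80.1)/(2π×0.04×1) = 0.8469 K/W
R_phenolic foam = ln(128.1/99.1)/(2π×0.0211×1) = 1.936 K/W
R_outer film = 1/(h_o·2πr_oL) = 1/(22.5×2π×0.1281×1) = 0.05522 K/W
R_total = 2.84 K/W
Q = ΔT/R_total = 79/2.84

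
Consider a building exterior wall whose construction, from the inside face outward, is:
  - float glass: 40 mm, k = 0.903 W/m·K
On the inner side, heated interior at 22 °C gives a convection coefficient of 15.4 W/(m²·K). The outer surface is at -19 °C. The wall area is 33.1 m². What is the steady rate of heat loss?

Q ≈ 12400 W

Using the resistance-network approach (series):
R_inner film = 1/(h_i·A) = 1/(15.4×33.1) = 0.001962 K/W
R_float glass = L/(kA) = 0.04/(0.903×33.1) = 0.001338 K/W
R_total = 0.0033 K/W
Q = ΔT / R_total = 41 / 0.0033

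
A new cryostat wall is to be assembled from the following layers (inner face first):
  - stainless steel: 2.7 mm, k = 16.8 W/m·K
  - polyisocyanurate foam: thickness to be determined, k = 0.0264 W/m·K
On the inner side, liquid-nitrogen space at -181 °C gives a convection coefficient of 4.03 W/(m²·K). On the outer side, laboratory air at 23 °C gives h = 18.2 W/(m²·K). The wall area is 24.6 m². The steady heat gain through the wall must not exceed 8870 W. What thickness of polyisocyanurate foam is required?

L ≈ 6.93 mm

Using the resistance-network approach (series):
R_inner film = 1/(h_i·A) = 1/(4.03×24.6) = 0.01009 K/W
R_stainless steel = L/(kA) = 0.0027/(16.8×24.6) = 6.533×10^-6 K/W
R_outer film = 1/(h_o·A) = 1/(18.2×24.6) = 0.002234 K/W
Sum of the known resistances R_other = 0.01233 K/W
Required total resistance R_tot = ΔT/Q_allow = 204/8870 = 0.023 K/W
R_polyisocyanurate foam = R_tot − R_other = 0.01067 K/W
L = R·k·A = 0.01067×0.0264×24.6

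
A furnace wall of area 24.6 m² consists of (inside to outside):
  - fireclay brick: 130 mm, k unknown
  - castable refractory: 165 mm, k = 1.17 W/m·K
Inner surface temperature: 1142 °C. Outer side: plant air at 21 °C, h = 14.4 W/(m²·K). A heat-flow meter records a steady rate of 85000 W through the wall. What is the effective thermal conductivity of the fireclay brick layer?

Model the wall as resistances in series:
R_castable refractory = L/(kA) = 0.165/(1.17×24.6) = 0.005733 K/W
R_outer film = 1/(h_o·A) = 1/(14.4×24.6) = 0.002823 K/W
Sum of known resistances R_other = 0.008556 K/W
Total R = ΔT/Q = 1121/85000 = 0.01319 K/W
R_fireclay brick = R_total − R_other = 0.004633 K/W
k = L/(R·A) = 0.13/(0.004633×24.6)

k ≈ 1.14 W/(m·K)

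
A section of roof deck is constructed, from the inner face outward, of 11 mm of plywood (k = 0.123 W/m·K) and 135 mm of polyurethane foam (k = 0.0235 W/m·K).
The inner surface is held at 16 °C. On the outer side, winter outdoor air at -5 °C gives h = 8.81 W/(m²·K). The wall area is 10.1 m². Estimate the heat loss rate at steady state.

Model the wall as resistances in series:
R_plywood = L/(kA) = 0.011/(0.123×10.1) = 0.008855 K/W
R_polyurethane foam = L/(kA) = 0.135/(0.0235×10.1) = 0.5688 K/W
R_outer film = 1/(h_o·A) = 1/(8.81×10.1) = 0.01124 K/W
R_total = 0.5889 K/W
Q = ΔT / R_total = 21 / 0.5889

Q ≈ 35.7 W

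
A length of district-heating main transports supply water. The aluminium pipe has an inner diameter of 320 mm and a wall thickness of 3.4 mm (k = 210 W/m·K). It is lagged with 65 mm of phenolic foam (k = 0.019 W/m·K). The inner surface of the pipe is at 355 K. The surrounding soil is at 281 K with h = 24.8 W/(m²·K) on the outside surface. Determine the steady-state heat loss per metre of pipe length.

For a radial system each layer contributes R = ln(r_out/r_in)/(2πkL); films add R = 1/(hA).
R_aluminium pipe wall = ln(163.4/160)/(2π×210×1) = 1.594×10^-5 K/W
R_phenolic foam = ln(228.4/163.4)/(2π×0.019×1) = 2.805 K/W
R_outer film = 1/(h_o·2πr_oL) = 1/(24.8×2π×0.2284×1) = 0.0281 K/W
R_total = 2.833 K/W
Q = ΔT/R_total = 74/2.833

q′ ≈ 26.1 W/m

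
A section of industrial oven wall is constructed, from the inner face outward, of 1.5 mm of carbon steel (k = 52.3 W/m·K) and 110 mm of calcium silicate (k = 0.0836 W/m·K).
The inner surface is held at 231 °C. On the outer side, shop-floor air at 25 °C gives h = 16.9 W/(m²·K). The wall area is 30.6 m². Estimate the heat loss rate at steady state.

Q ≈ 4580 W

Using the resistance-network approach (series):
R_carbon steel = L/(kA) = 0.0015/(52.3×30.6) = 9.373×10^-7 K/W
R_calcium silicate = L/(kA) = 0.11/(0.0836×30.6) = 0.043 K/W
R_outer film = 1/(h_o·A) = 1/(16.9×30.6) = 0.001934 K/W
R_total = 0.04493 K/W
Q = ΔT / R_total = 206 / 0.04493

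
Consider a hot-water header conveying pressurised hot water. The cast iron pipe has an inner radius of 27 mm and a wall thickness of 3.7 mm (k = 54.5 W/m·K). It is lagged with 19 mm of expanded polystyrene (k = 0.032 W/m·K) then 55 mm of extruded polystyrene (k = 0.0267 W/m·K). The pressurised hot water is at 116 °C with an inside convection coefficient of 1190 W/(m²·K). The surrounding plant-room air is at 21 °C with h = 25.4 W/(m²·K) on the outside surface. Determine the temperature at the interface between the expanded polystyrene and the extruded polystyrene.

T ≈ 83 °C

Per-layer cylindrical resistances, series-summed:
R_inner film = 1/(h_i·2πr₁L) = 1/(1190×2π×0.027×1) = 0.004953 K/W
R_cast iron pipe wall = ln(30.7/27)/(2π×54.5×1) = 3.75×10^-4 K/W
R_expanded polystyrene = ln(49.7/30.7)/(2π×0.032×1) = 2.396 K/W
R_extruded polystyrene = ln(104.7/49.7)/(2π×0.0267×1) = 4.441 K/W
R_outer film = 1/(h_o·2πr_oL) = 1/(25.4×2π×0.1047×1) = 0.05985 K/W
R_total = 6.903 K/W
Q = ΔT/R_total = 95/6.903
Q = 13.8 W/m
T_interface = T_inner − Q·ΣR(inner→interface) = 116 − 13.8×2.401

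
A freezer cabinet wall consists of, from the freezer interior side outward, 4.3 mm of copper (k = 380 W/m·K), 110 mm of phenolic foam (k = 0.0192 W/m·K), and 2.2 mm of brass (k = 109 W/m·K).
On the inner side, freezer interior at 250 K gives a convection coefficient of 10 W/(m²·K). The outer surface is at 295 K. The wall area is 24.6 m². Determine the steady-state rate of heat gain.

Model the wall as resistances in series:
R_inner film = 1/(h_i·A) = 1/(10×24.6) = 0.004065 K/W
R_copper = L/(kA) = 0.0043/(380×24.6) = 4.6×10^-7 K/W
R_phenolic foam = L/(kA) = 0.11/(0.0192×24.6) = 0.2329 K/W
R_brass = L/(kA) = 0.0022/(109×24.6) = 8.205×10^-7 K/W
R_total = 0.237 K/W
Q = ΔT / R_total = 45 / 0.237

Q ≈ 190 W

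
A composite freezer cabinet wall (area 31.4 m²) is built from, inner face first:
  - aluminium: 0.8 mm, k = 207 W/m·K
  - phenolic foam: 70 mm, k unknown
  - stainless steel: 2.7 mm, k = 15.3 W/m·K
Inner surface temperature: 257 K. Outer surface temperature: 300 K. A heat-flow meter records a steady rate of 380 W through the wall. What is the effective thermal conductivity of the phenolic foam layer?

Treating each layer as a thermal resistance in series:
R_aluminium = L/(kA) = 0.0008/(207×31.4) = 1.231×10^-7 K/W
R_stainless steel = L/(kA) = 0.0027/(15.3×31.4) = 5.62×10^-6 K/W
Sum of known resistances R_other = 5.743×10^-6 K/W
Total R = ΔT/Q = 43/380 = 0.1132 K/W
R_phenolic foam = R_total − R_other = 0.1132 K/W
k = L/(R·A) = 0.07/(0.1132×31.4)

k ≈ 0.0197 W/(m·K)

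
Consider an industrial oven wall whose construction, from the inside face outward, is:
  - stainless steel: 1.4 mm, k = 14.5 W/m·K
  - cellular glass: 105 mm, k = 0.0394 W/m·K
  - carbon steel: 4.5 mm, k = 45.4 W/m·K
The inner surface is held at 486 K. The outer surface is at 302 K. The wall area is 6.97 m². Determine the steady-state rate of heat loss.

Q ≈ 481 W

Model the wall as resistances in series:
R_stainless steel = L/(kA) = 0.0014/(14.5×6.97) = 1.385×10^-5 K/W
R_cellular glass = L/(kA) = 0.105/(0.0394×6.97) = 0.3823 K/W
R_carbon steel = L/(kA) = 0.0045/(45.4×6.97) = 1.422×10^-5 K/W
R_total = 0.3824 K/W
Q = ΔT / R_total = 184 / 0.3824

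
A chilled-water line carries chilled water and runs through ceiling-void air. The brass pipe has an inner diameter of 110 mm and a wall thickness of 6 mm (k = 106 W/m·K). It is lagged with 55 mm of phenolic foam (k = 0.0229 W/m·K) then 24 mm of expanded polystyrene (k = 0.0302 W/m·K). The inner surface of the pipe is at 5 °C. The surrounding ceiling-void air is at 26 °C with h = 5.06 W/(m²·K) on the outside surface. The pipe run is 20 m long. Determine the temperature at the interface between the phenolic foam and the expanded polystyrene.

Treating each annulus and film as a series resistance:
R_brass pipe wall = ln(61/55)/(2π×106×20) = 7.773×10^-6 K/W
R_phenolic foam = ln(116/61)/(2π×0.0229×20) = 0.2233 K/W
R_expanded polystyrene = ln(140/116)/(2π×0.0302×20) = 0.04955 K/W
R_outer film = 1/(h_o·2πr_oL) = 1/(5.06×2π×0.14×20) = 0.01123 K/W
R_total = 0.2841 K/W
Q = ΔT/R_total = 21/0.2841
Q = 73.9 W
T_interface = T_inner + Q·ΣR(inner→interface) = 5 + 73.9×0.2234

T ≈ 21.5 °C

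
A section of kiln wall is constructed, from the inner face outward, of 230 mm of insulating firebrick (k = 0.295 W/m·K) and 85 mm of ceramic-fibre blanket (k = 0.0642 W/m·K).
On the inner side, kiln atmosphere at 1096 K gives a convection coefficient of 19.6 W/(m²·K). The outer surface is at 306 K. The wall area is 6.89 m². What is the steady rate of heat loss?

Series thermal resistances:
R_inner film = 1/(h_i·A) = 1/(19.6×6.89) = 0.007405 K/W
R_insulating firebrick = L/(kA) = 0.23/(0.295×6.89) = 0.1132 K/W
R_ceramic-fibre blanket = L/(kA) = 0.085/(0.0642×6.89) = 0.1922 K/W
R_total = 0.3127 K/W
Q = ΔT / R_total = 790 / 0.3127

Q ≈ 2530 W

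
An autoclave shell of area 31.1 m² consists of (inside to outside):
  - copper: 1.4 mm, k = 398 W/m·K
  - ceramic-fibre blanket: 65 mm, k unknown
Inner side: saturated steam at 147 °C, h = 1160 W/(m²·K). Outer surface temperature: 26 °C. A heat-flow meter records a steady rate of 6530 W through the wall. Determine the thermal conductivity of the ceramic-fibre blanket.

Treating each layer as a thermal resistance in series:
R_inner film = 1/(h_i·A) = 1/(1160×31.1) = 2.772×10^-5 K/W
R_copper = L/(kA) = 0.0014/(398×31.1) = 1.131×10^-7 K/W
Sum of known resistances R_other = 2.783×10^-5 K/W
Total R = ΔT/Q = 121/6530 = 0.01853 K/W
R_ceramic-fibre blanket = R_total − R_other = 0.0185 K/W
k = L/(R·A) = 0.065/(0.0185×31.1)

k ≈ 0.113 W/(m·K)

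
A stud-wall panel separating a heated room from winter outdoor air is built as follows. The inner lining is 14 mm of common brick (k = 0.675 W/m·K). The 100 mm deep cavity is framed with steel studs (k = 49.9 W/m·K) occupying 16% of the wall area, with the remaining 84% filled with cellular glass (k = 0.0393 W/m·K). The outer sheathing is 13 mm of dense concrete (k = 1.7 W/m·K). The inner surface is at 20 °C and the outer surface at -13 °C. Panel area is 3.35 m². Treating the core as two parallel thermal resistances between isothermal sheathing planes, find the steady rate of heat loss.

Q ≈ 2710 W

Sheathing layers in series; stud and cavity paths in parallel between them.
R_inner = 0.014/(0.675×3.35) = 0.006191 K/W
R_stud  = 0.1/(49.9×0.16×3.35) = 0.003739 K/W
R_cav   = 0.1/(0.0393×0.84×3.35) = 0.9042 K/W
1/R_core = 1/R_stud + 1/R_cav → R_core = 0.003723 K/W
R_outer = 0.013/(1.7×3.35) = 0.002283 K/W
R_total = 0.0122 K/W
Q = ΔT/R_total = 33/0.0122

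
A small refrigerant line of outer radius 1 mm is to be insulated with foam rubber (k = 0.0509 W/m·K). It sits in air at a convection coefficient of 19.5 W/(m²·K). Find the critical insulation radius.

r_cr ≈ 2.61 mm

For a cylinder r_cr = k/h = 0.0509/19.5
r_cr = 2.61 mm; since the bare radius (1 mm) is below r_cr, adding a thin layer of insulation will *increase* heat loss.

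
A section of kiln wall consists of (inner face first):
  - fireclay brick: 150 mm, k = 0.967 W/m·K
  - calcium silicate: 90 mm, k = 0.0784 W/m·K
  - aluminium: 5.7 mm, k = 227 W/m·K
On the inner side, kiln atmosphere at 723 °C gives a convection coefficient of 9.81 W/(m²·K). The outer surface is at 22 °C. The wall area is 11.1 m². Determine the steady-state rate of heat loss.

Thermal resistances in series:
R_inner film = 1/(h_i·A) = 1/(9.81×11.1) = 0.009183 K/W
R_fireclay brick = L/(kA) = 0.15/(0.967×11.1) = 0.01397 K/W
R_calcium silicate = L/(kA) = 0.09/(0.0784×11.1) = 0.1034 K/W
R_aluminium = L/(kA) = 0.0057/(227×11.1) = 2.262×10^-6 K/W
R_total = 0.1266 K/W
Q = ΔT / R_total = 701 / 0.1266

Q ≈ 5540 W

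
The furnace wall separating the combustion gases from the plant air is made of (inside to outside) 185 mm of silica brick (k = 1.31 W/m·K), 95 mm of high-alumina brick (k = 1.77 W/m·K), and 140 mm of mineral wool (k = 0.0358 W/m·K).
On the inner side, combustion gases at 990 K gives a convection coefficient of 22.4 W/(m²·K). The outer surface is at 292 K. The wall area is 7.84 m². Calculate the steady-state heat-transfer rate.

Q ≈ 1320 W

Thermal resistances in series:
R_inner film = 1/(h_i·A) = 1/(22.4×7.84) = 0.005694 K/W
R_silica brick = L/(kA) = 0.185/(1.31×7.84) = 0.01801 K/W
R_high-alumina brick = L/(kA) = 0.095/(1.77×7.84) = 0.006846 K/W
R_mineral wool = L/(kA) = 0.14/(0.0358×7.84) = 0.4988 K/W
R_total = 0.5294 K/W
Q = ΔT / R_total = 698 / 0.5294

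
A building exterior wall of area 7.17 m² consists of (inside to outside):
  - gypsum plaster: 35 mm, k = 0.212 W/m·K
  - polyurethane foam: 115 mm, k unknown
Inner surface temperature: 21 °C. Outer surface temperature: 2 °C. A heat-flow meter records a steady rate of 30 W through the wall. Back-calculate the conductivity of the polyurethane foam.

k ≈ 0.0263 W/(m·K)

Thermal resistances in series:
R_gypsum plaster = L/(kA) = 0.035/(0.212×7.17) = 0.02303 K/W
Sum of known resistances R_other = 0.02303 K/W
Total R = ΔT/Q = 19/30 = 0.6333 K/W
R_polyurethane foam = R_total − R_other = 0.6103 K/W
k = L/(R·A) = 0.115/(0.6103×7.17)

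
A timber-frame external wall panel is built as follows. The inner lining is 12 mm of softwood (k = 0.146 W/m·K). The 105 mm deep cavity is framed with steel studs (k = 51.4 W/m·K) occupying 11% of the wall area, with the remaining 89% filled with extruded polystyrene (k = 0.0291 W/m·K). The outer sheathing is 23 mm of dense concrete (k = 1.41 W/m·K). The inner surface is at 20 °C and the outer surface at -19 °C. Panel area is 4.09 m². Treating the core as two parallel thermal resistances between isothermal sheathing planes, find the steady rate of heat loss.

Q ≈ 1360 W

Sheathing layers in series; stud and cavity paths in parallel between them.
R_inner = 0.012/(0.146×4.09) = 0.0201 K/W
R_stud  = 0.105/(51.4×0.11×4.09) = 0.004541 K/W
R_cav   = 0.105/(0.0291×0.89×4.09) = 0.9912 K/W
1/R_core = 1/R_stud + 1/R_cav → R_core = 0.00452 K/W
R_outer = 0.023/(1.41×4.09) = 0.003988 K/W
R_total = 0.0286 K/W
Q = ΔT/R_total = 39/0.0286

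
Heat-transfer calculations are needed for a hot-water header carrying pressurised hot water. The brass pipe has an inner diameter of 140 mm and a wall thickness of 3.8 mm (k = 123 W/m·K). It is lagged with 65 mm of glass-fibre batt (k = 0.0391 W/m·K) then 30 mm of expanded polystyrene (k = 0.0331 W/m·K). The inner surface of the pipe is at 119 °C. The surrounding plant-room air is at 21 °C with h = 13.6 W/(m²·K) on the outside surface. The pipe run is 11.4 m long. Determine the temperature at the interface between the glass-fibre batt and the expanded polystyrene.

For a radial system each layer contributes R = ln(r_out/r_in)/(2πkL); films add R = 1/(hA).
R_brass pipe wall = ln(73.8/70)/(2π×123×11.4) = 6×10^-6 K/W
R_glass-fibre batt = ln(138.8/73.8)/(2π×0.0391×11.4) = 0.2255 K/W
R_expanded polystyrene = ln(168.8/138.8)/(2π×0.0331×11.4) = 0.08253 K/W
R_outer film = 1/(h_o·2πr_oL) = 1/(13.6×2π×0.1688×11.4) = 0.006081 K/W
R_total = 0.3142 K/W
Q = ΔT/R_total = 98/0.3142
Q = 312 W
T_interface = T_inner − Q·ΣR(inner→interface) = 119 − 312×0.2256

T ≈ 48.6 °C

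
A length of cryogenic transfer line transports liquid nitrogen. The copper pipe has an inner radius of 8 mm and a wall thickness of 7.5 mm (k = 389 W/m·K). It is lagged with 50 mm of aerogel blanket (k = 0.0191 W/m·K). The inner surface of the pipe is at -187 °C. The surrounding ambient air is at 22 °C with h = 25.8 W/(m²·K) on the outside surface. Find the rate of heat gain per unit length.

q′ ≈ 17.3 W/m

Per-layer cylindrical resistances, series-summed:
R_copper pipe wall = ln(15.5/8)/(2π×389×1) = 2.706×10^-4 K/W
R_aerogel blanket = ln(65.5/15.5)/(2π×0.0191×1) = 12.01 K/W
R_outer film = 1/(h_o·2πr_oL) = 1/(25.8×2π×0.0655×1) = 0.09418 K/W
R_total = 12.1 K/W
Q = ΔT/R_total = 209/12.1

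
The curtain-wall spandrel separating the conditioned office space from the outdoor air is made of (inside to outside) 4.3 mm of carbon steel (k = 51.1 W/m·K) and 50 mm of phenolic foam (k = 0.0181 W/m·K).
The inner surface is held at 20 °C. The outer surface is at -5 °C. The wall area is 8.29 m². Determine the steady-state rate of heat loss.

Q ≈ 75 W

Treating each layer as a thermal resistance in series:
R_carbon steel = L/(kA) = 0.0043/(51.1×8.29) = 1.015×10^-5 K/W
R_phenolic foam = L/(kA) = 0.05/(0.0181×8.29) = 0.3332 K/W
R_total = 0.3332 K/W
Q = ΔT / R_total = 25 / 0.3332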